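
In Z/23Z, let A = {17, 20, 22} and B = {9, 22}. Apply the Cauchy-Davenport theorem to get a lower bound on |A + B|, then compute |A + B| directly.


Cauchy-Davenport: |A + B| ≥ min(p, |A| + |B| - 1) for A, B nonempty in Z/pZ.
|A| = 3, |B| = 2, p = 23.
CD lower bound = min(23, 3 + 2 - 1) = min(23, 4) = 4.
Compute A + B mod 23 directly:
a = 17: 17+9=3, 17+22=16
a = 20: 20+9=6, 20+22=19
a = 22: 22+9=8, 22+22=21
A + B = {3, 6, 8, 16, 19, 21}, so |A + B| = 6.
Verify: 6 ≥ 4? Yes ✓.

CD lower bound = 4, actual |A + B| = 6.


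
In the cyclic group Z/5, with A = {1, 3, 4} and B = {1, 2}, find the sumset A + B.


Work in Z/5Z: reduce every sum a + b modulo 5.
Enumerate all 6 pairs:
a = 1: 1+1=2, 1+2=3
a = 3: 3+1=4, 3+2=0
a = 4: 4+1=0, 4+2=1
Distinct residues collected: {0, 1, 2, 3, 4}
|A + B| = 5 (out of 5 total residues).

A + B = {0, 1, 2, 3, 4}


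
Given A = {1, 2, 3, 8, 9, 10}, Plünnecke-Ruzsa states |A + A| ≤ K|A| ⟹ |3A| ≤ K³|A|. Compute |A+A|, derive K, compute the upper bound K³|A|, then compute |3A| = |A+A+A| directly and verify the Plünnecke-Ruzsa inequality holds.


|A| = 6.
Step 1: Compute A + A by enumerating all 36 pairs.
A + A = {2, 3, 4, 5, 6, 9, 10, 11, 12, 13, 16, 17, 18, 19, 20}, so |A + A| = 15.
Step 2: Doubling constant K = |A + A|/|A| = 15/6 = 15/6 ≈ 2.5000.
Step 3: Plünnecke-Ruzsa gives |3A| ≤ K³·|A| = (2.5000)³ · 6 ≈ 93.7500.
Step 4: Compute 3A = A + A + A directly by enumerating all triples (a,b,c) ∈ A³; |3A| = 28.
Step 5: Check 28 ≤ 93.7500? Yes ✓.

K = 15/6, Plünnecke-Ruzsa bound K³|A| ≈ 93.7500, |3A| = 28, inequality holds.


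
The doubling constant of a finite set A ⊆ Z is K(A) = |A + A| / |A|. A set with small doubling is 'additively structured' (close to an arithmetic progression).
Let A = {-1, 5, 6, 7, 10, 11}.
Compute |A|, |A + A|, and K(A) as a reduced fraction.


|A| = 6.
Compute A + A by enumerating all 36 pairs.
A + A = {-2, 4, 5, 6, 9, 10, 11, 12, 13, 14, 15, 16, 17, 18, 20, 21, 22}, so |A + A| = 17.
K = |A + A| / |A| = 17/6 (already in lowest terms) ≈ 2.8333.
Reference: AP of size 6 gives K = 11/6 ≈ 1.8333; a fully generic set of size 6 gives K ≈ 3.5000.

|A| = 6, |A + A| = 17, K = 17/6.


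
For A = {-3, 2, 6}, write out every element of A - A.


A - A = {a - a' : a, a' ∈ A}.
Compute a - a' for each ordered pair (a, a'):
a = -3: -3--3=0, -3-2=-5, -3-6=-9
a = 2: 2--3=5, 2-2=0, 2-6=-4
a = 6: 6--3=9, 6-2=4, 6-6=0
Collecting distinct values (and noting 0 appears from a-a):
A - A = {-9, -5, -4, 0, 4, 5, 9}
|A - A| = 7

A - A = {-9, -5, -4, 0, 4, 5, 9}


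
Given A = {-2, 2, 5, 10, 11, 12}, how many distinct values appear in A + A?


A + A = {a + a' : a, a' ∈ A}; |A| = 6.
General bounds: 2|A| - 1 ≤ |A + A| ≤ |A|(|A|+1)/2, i.e. 11 ≤ |A + A| ≤ 21.
Lower bound 2|A|-1 is attained iff A is an arithmetic progression.
Enumerate sums a + a' for a ≤ a' (symmetric, so this suffices):
a = -2: -2+-2=-4, -2+2=0, -2+5=3, -2+10=8, -2+11=9, -2+12=10
a = 2: 2+2=4, 2+5=7, 2+10=12, 2+11=13, 2+12=14
a = 5: 5+5=10, 5+10=15, 5+11=16, 5+12=17
a = 10: 10+10=20, 10+11=21, 10+12=22
a = 11: 11+11=22, 11+12=23
a = 12: 12+12=24
Distinct sums: {-4, 0, 3, 4, 7, 8, 9, 10, 12, 13, 14, 15, 16, 17, 20, 21, 22, 23, 24}
|A + A| = 19

|A + A| = 19


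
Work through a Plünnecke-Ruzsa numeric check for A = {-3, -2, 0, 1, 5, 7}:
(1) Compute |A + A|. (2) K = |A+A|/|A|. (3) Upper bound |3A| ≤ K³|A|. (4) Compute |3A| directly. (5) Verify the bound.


|A| = 6.
Step 1: Compute A + A by enumerating all 36 pairs.
A + A = {-6, -5, -4, -3, -2, -1, 0, 1, 2, 3, 4, 5, 6, 7, 8, 10, 12, 14}, so |A + A| = 18.
Step 2: Doubling constant K = |A + A|/|A| = 18/6 = 18/6 ≈ 3.0000.
Step 3: Plünnecke-Ruzsa gives |3A| ≤ K³·|A| = (3.0000)³ · 6 ≈ 162.0000.
Step 4: Compute 3A = A + A + A directly by enumerating all triples (a,b,c) ∈ A³; |3A| = 28.
Step 5: Check 28 ≤ 162.0000? Yes ✓.

K = 18/6, Plünnecke-Ruzsa bound K³|A| ≈ 162.0000, |3A| = 28, inequality holds.


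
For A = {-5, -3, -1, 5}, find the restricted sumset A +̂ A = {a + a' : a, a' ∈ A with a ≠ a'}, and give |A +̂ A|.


Restricted sumset: A +̂ A = {a + a' : a ∈ A, a' ∈ A, a ≠ a'}.
Equivalently, take A + A and drop any sum 2a that is achievable ONLY as a + a for a ∈ A (i.e. sums representable only with equal summands).
Enumerate pairs (a, a') with a < a' (symmetric, so each unordered pair gives one sum; this covers all a ≠ a'):
  -5 + -3 = -8
  -5 + -1 = -6
  -5 + 5 = 0
  -3 + -1 = -4
  -3 + 5 = 2
  -1 + 5 = 4
Collected distinct sums: {-8, -6, -4, 0, 2, 4}
|A +̂ A| = 6
(Reference bound: |A +̂ A| ≥ 2|A| - 3 for |A| ≥ 2, with |A| = 4 giving ≥ 5.)

|A +̂ A| = 6


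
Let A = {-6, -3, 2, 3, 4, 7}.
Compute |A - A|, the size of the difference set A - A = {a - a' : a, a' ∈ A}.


A - A = {a - a' : a, a' ∈ A}; |A| = 6.
Bounds: 2|A|-1 ≤ |A - A| ≤ |A|² - |A| + 1, i.e. 11 ≤ |A - A| ≤ 31.
Note: 0 ∈ A - A always (from a - a). The set is symmetric: if d ∈ A - A then -d ∈ A - A.
Enumerate nonzero differences d = a - a' with a > a' (then include -d):
Positive differences: {1, 2, 3, 4, 5, 6, 7, 8, 9, 10, 13}
Full difference set: {0} ∪ (positive diffs) ∪ (negative diffs).
|A - A| = 1 + 2·11 = 23 (matches direct enumeration: 23).

|A - A| = 23


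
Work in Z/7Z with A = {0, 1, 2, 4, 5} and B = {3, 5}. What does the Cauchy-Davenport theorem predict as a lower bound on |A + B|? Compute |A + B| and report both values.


Cauchy-Davenport: |A + B| ≥ min(p, |A| + |B| - 1) for A, B nonempty in Z/pZ.
|A| = 5, |B| = 2, p = 7.
CD lower bound = min(7, 5 + 2 - 1) = min(7, 6) = 6.
Compute A + B mod 7 directly:
a = 0: 0+3=3, 0+5=5
a = 1: 1+3=4, 1+5=6
a = 2: 2+3=5, 2+5=0
a = 4: 4+3=0, 4+5=2
a = 5: 5+3=1, 5+5=3
A + B = {0, 1, 2, 3, 4, 5, 6}, so |A + B| = 7.
Verify: 7 ≥ 6? Yes ✓.

CD lower bound = 6, actual |A + B| = 7.


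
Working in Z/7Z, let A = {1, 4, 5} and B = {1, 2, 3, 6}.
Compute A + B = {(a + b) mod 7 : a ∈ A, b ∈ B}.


Work in Z/7Z: reduce every sum a + b modulo 7.
Enumerate all 12 pairs:
a = 1: 1+1=2, 1+2=3, 1+3=4, 1+6=0
a = 4: 4+1=5, 4+2=6, 4+3=0, 4+6=3
a = 5: 5+1=6, 5+2=0, 5+3=1, 5+6=4
Distinct residues collected: {0, 1, 2, 3, 4, 5, 6}
|A + B| = 7 (out of 7 total residues).

A + B = {0, 1, 2, 3, 4, 5, 6}


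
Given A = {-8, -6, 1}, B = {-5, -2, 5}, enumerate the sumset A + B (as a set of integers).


A + B = {a + b : a ∈ A, b ∈ B}.
Enumerate all |A|·|B| = 3·3 = 9 pairs (a, b) and collect distinct sums.
a = -8: -8+-5=-13, -8+-2=-10, -8+5=-3
a = -6: -6+-5=-11, -6+-2=-8, -6+5=-1
a = 1: 1+-5=-4, 1+-2=-1, 1+5=6
Collecting distinct sums: A + B = {-13, -11, -10, -8, -4, -3, -1, 6}
|A + B| = 8

A + B = {-13, -11, -10, -8, -4, -3, -1, 6}


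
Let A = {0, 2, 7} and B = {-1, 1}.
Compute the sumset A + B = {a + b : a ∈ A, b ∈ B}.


A + B = {a + b : a ∈ A, b ∈ B}.
Enumerate all |A|·|B| = 3·2 = 6 pairs (a, b) and collect distinct sums.
a = 0: 0+-1=-1, 0+1=1
a = 2: 2+-1=1, 2+1=3
a = 7: 7+-1=6, 7+1=8
Collecting distinct sums: A + B = {-1, 1, 3, 6, 8}
|A + B| = 5

A + B = {-1, 1, 3, 6, 8}


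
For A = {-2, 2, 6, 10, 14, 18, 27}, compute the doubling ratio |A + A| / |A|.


|A| = 7.
Compute A + A by enumerating all 49 pairs.
A + A = {-4, 0, 4, 8, 12, 16, 20, 24, 25, 28, 29, 32, 33, 36, 37, 41, 45, 54}, so |A + A| = 18.
K = |A + A| / |A| = 18/7 (already in lowest terms) ≈ 2.5714.
Reference: AP of size 7 gives K = 13/7 ≈ 1.8571; a fully generic set of size 7 gives K ≈ 4.0000.

|A| = 7, |A + A| = 18, K = 18/7.


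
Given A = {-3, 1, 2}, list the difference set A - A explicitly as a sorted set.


A - A = {a - a' : a, a' ∈ A}.
Compute a - a' for each ordered pair (a, a'):
a = -3: -3--3=0, -3-1=-4, -3-2=-5
a = 1: 1--3=4, 1-1=0, 1-2=-1
a = 2: 2--3=5, 2-1=1, 2-2=0
Collecting distinct values (and noting 0 appears from a-a):
A - A = {-5, -4, -1, 0, 1, 4, 5}
|A - A| = 7

A - A = {-5, -4, -1, 0, 1, 4, 5}


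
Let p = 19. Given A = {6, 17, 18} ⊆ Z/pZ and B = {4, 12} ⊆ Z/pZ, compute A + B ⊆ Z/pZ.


Work in Z/19Z: reduce every sum a + b modulo 19.
Enumerate all 6 pairs:
a = 6: 6+4=10, 6+12=18
a = 17: 17+4=2, 17+12=10
a = 18: 18+4=3, 18+12=11
Distinct residues collected: {2, 3, 10, 11, 18}
|A + B| = 5 (out of 19 total residues).

A + B = {2, 3, 10, 11, 18}


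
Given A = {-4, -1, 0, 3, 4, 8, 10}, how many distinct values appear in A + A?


A + A = {a + a' : a, a' ∈ A}; |A| = 7.
General bounds: 2|A| - 1 ≤ |A + A| ≤ |A|(|A|+1)/2, i.e. 13 ≤ |A + A| ≤ 28.
Lower bound 2|A|-1 is attained iff A is an arithmetic progression.
Enumerate sums a + a' for a ≤ a' (symmetric, so this suffices):
a = -4: -4+-4=-8, -4+-1=-5, -4+0=-4, -4+3=-1, -4+4=0, -4+8=4, -4+10=6
a = -1: -1+-1=-2, -1+0=-1, -1+3=2, -1+4=3, -1+8=7, -1+10=9
a = 0: 0+0=0, 0+3=3, 0+4=4, 0+8=8, 0+10=10
a = 3: 3+3=6, 3+4=7, 3+8=11, 3+10=13
a = 4: 4+4=8, 4+8=12, 4+10=14
a = 8: 8+8=16, 8+10=18
a = 10: 10+10=20
Distinct sums: {-8, -5, -4, -2, -1, 0, 2, 3, 4, 6, 7, 8, 9, 10, 11, 12, 13, 14, 16, 18, 20}
|A + A| = 21

|A + A| = 21


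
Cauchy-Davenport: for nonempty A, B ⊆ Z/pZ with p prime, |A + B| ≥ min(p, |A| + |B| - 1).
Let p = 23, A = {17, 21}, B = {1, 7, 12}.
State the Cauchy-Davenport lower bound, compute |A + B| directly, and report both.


Cauchy-Davenport: |A + B| ≥ min(p, |A| + |B| - 1) for A, B nonempty in Z/pZ.
|A| = 2, |B| = 3, p = 23.
CD lower bound = min(23, 2 + 3 - 1) = min(23, 4) = 4.
Compute A + B mod 23 directly:
a = 17: 17+1=18, 17+7=1, 17+12=6
a = 21: 21+1=22, 21+7=5, 21+12=10
A + B = {1, 5, 6, 10, 18, 22}, so |A + B| = 6.
Verify: 6 ≥ 4? Yes ✓.

CD lower bound = 4, actual |A + B| = 6.


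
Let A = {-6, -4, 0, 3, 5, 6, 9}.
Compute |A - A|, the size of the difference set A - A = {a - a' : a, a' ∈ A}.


A - A = {a - a' : a, a' ∈ A}; |A| = 7.
Bounds: 2|A|-1 ≤ |A - A| ≤ |A|² - |A| + 1, i.e. 13 ≤ |A - A| ≤ 43.
Note: 0 ∈ A - A always (from a - a). The set is symmetric: if d ∈ A - A then -d ∈ A - A.
Enumerate nonzero differences d = a - a' with a > a' (then include -d):
Positive differences: {1, 2, 3, 4, 5, 6, 7, 9, 10, 11, 12, 13, 15}
Full difference set: {0} ∪ (positive diffs) ∪ (negative diffs).
|A - A| = 1 + 2·13 = 27 (matches direct enumeration: 27).

|A - A| = 27


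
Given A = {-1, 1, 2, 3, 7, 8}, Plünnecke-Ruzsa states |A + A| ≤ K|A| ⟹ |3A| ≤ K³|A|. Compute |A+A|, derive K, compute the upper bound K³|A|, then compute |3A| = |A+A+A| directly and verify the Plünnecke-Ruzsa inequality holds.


|A| = 6.
Step 1: Compute A + A by enumerating all 36 pairs.
A + A = {-2, 0, 1, 2, 3, 4, 5, 6, 7, 8, 9, 10, 11, 14, 15, 16}, so |A + A| = 16.
Step 2: Doubling constant K = |A + A|/|A| = 16/6 = 16/6 ≈ 2.6667.
Step 3: Plünnecke-Ruzsa gives |3A| ≤ K³·|A| = (2.6667)³ · 6 ≈ 113.7778.
Step 4: Compute 3A = A + A + A directly by enumerating all triples (a,b,c) ∈ A³; |3A| = 26.
Step 5: Check 26 ≤ 113.7778? Yes ✓.

K = 16/6, Plünnecke-Ruzsa bound K³|A| ≈ 113.7778, |3A| = 26, inequality holds.


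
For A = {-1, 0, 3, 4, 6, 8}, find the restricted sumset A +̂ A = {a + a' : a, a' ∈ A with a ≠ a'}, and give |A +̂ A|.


Restricted sumset: A +̂ A = {a + a' : a ∈ A, a' ∈ A, a ≠ a'}.
Equivalently, take A + A and drop any sum 2a that is achievable ONLY as a + a for a ∈ A (i.e. sums representable only with equal summands).
Enumerate pairs (a, a') with a < a' (symmetric, so each unordered pair gives one sum; this covers all a ≠ a'):
  -1 + 0 = -1
  -1 + 3 = 2
  -1 + 4 = 3
  -1 + 6 = 5
  -1 + 8 = 7
  0 + 3 = 3
  0 + 4 = 4
  0 + 6 = 6
  0 + 8 = 8
  3 + 4 = 7
  3 + 6 = 9
  3 + 8 = 11
  4 + 6 = 10
  4 + 8 = 12
  6 + 8 = 14
Collected distinct sums: {-1, 2, 3, 4, 5, 6, 7, 8, 9, 10, 11, 12, 14}
|A +̂ A| = 13
(Reference bound: |A +̂ A| ≥ 2|A| - 3 for |A| ≥ 2, with |A| = 6 giving ≥ 9.)

|A +̂ A| = 13


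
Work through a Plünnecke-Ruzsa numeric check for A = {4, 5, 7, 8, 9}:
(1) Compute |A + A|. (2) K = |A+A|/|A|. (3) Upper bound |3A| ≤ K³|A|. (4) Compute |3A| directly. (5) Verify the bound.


|A| = 5.
Step 1: Compute A + A by enumerating all 25 pairs.
A + A = {8, 9, 10, 11, 12, 13, 14, 15, 16, 17, 18}, so |A + A| = 11.
Step 2: Doubling constant K = |A + A|/|A| = 11/5 = 11/5 ≈ 2.2000.
Step 3: Plünnecke-Ruzsa gives |3A| ≤ K³·|A| = (2.2000)³ · 5 ≈ 53.2400.
Step 4: Compute 3A = A + A + A directly by enumerating all triples (a,b,c) ∈ A³; |3A| = 16.
Step 5: Check 16 ≤ 53.2400? Yes ✓.

K = 11/5, Plünnecke-Ruzsa bound K³|A| ≈ 53.2400, |3A| = 16, inequality holds.


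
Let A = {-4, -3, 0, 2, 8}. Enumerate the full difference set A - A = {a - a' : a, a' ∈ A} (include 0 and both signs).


A - A = {a - a' : a, a' ∈ A}.
Compute a - a' for each ordered pair (a, a'):
a = -4: -4--4=0, -4--3=-1, -4-0=-4, -4-2=-6, -4-8=-12
a = -3: -3--4=1, -3--3=0, -3-0=-3, -3-2=-5, -3-8=-11
a = 0: 0--4=4, 0--3=3, 0-0=0, 0-2=-2, 0-8=-8
a = 2: 2--4=6, 2--3=5, 2-0=2, 2-2=0, 2-8=-6
a = 8: 8--4=12, 8--3=11, 8-0=8, 8-2=6, 8-8=0
Collecting distinct values (and noting 0 appears from a-a):
A - A = {-12, -11, -8, -6, -5, -4, -3, -2, -1, 0, 1, 2, 3, 4, 5, 6, 8, 11, 12}
|A - A| = 19

A - A = {-12, -11, -8, -6, -5, -4, -3, -2, -1, 0, 1, 2, 3, 4, 5, 6, 8, 11, 12}


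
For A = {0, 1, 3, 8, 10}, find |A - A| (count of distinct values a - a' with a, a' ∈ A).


A - A = {a - a' : a, a' ∈ A}; |A| = 5.
Bounds: 2|A|-1 ≤ |A - A| ≤ |A|² - |A| + 1, i.e. 9 ≤ |A - A| ≤ 21.
Note: 0 ∈ A - A always (from a - a). The set is symmetric: if d ∈ A - A then -d ∈ A - A.
Enumerate nonzero differences d = a - a' with a > a' (then include -d):
Positive differences: {1, 2, 3, 5, 7, 8, 9, 10}
Full difference set: {0} ∪ (positive diffs) ∪ (negative diffs).
|A - A| = 1 + 2·8 = 17 (matches direct enumeration: 17).

|A - A| = 17


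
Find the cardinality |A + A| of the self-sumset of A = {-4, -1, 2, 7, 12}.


A + A = {a + a' : a, a' ∈ A}; |A| = 5.
General bounds: 2|A| - 1 ≤ |A + A| ≤ |A|(|A|+1)/2, i.e. 9 ≤ |A + A| ≤ 15.
Lower bound 2|A|-1 is attained iff A is an arithmetic progression.
Enumerate sums a + a' for a ≤ a' (symmetric, so this suffices):
a = -4: -4+-4=-8, -4+-1=-5, -4+2=-2, -4+7=3, -4+12=8
a = -1: -1+-1=-2, -1+2=1, -1+7=6, -1+12=11
a = 2: 2+2=4, 2+7=9, 2+12=14
a = 7: 7+7=14, 7+12=19
a = 12: 12+12=24
Distinct sums: {-8, -5, -2, 1, 3, 4, 6, 8, 9, 11, 14, 19, 24}
|A + A| = 13

|A + A| = 13


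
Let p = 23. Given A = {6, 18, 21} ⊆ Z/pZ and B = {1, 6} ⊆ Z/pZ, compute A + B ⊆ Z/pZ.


Work in Z/23Z: reduce every sum a + b modulo 23.
Enumerate all 6 pairs:
a = 6: 6+1=7, 6+6=12
a = 18: 18+1=19, 18+6=1
a = 21: 21+1=22, 21+6=4
Distinct residues collected: {1, 4, 7, 12, 19, 22}
|A + B| = 6 (out of 23 total residues).

A + B = {1, 4, 7, 12, 19, 22}


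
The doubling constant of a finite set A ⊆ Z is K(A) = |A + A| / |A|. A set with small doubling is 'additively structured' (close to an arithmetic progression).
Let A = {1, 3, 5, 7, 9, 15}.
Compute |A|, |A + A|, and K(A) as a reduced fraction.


|A| = 6.
Compute A + A by enumerating all 36 pairs.
A + A = {2, 4, 6, 8, 10, 12, 14, 16, 18, 20, 22, 24, 30}, so |A + A| = 13.
K = |A + A| / |A| = 13/6 (already in lowest terms) ≈ 2.1667.
Reference: AP of size 6 gives K = 11/6 ≈ 1.8333; a fully generic set of size 6 gives K ≈ 3.5000.

|A| = 6, |A + A| = 13, K = 13/6.


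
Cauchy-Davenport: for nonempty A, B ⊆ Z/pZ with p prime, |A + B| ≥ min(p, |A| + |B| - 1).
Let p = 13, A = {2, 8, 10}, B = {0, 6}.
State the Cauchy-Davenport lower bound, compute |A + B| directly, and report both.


Cauchy-Davenport: |A + B| ≥ min(p, |A| + |B| - 1) for A, B nonempty in Z/pZ.
|A| = 3, |B| = 2, p = 13.
CD lower bound = min(13, 3 + 2 - 1) = min(13, 4) = 4.
Compute A + B mod 13 directly:
a = 2: 2+0=2, 2+6=8
a = 8: 8+0=8, 8+6=1
a = 10: 10+0=10, 10+6=3
A + B = {1, 2, 3, 8, 10}, so |A + B| = 5.
Verify: 5 ≥ 4? Yes ✓.

CD lower bound = 4, actual |A + B| = 5.


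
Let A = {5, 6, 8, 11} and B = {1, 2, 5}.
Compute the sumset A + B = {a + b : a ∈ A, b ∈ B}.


A + B = {a + b : a ∈ A, b ∈ B}.
Enumerate all |A|·|B| = 4·3 = 12 pairs (a, b) and collect distinct sums.
a = 5: 5+1=6, 5+2=7, 5+5=10
a = 6: 6+1=7, 6+2=8, 6+5=11
a = 8: 8+1=9, 8+2=10, 8+5=13
a = 11: 11+1=12, 11+2=13, 11+5=16
Collecting distinct sums: A + B = {6, 7, 8, 9, 10, 11, 12, 13, 16}
|A + B| = 9

A + B = {6, 7, 8, 9, 10, 11, 12, 13, 16}


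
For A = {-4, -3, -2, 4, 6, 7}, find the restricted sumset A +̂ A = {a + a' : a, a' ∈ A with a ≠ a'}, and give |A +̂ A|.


Restricted sumset: A +̂ A = {a + a' : a ∈ A, a' ∈ A, a ≠ a'}.
Equivalently, take A + A and drop any sum 2a that is achievable ONLY as a + a for a ∈ A (i.e. sums representable only with equal summands).
Enumerate pairs (a, a') with a < a' (symmetric, so each unordered pair gives one sum; this covers all a ≠ a'):
  -4 + -3 = -7
  -4 + -2 = -6
  -4 + 4 = 0
  -4 + 6 = 2
  -4 + 7 = 3
  -3 + -2 = -5
  -3 + 4 = 1
  -3 + 6 = 3
  -3 + 7 = 4
  -2 + 4 = 2
  -2 + 6 = 4
  -2 + 7 = 5
  4 + 6 = 10
  4 + 7 = 11
  6 + 7 = 13
Collected distinct sums: {-7, -6, -5, 0, 1, 2, 3, 4, 5, 10, 11, 13}
|A +̂ A| = 12
(Reference bound: |A +̂ A| ≥ 2|A| - 3 for |A| ≥ 2, with |A| = 6 giving ≥ 9.)

|A +̂ A| = 12


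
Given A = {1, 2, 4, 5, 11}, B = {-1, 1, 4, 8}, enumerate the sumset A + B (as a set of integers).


A + B = {a + b : a ∈ A, b ∈ B}.
Enumerate all |A|·|B| = 5·4 = 20 pairs (a, b) and collect distinct sums.
a = 1: 1+-1=0, 1+1=2, 1+4=5, 1+8=9
a = 2: 2+-1=1, 2+1=3, 2+4=6, 2+8=10
a = 4: 4+-1=3, 4+1=5, 4+4=8, 4+8=12
a = 5: 5+-1=4, 5+1=6, 5+4=9, 5+8=13
a = 11: 11+-1=10, 11+1=12, 11+4=15, 11+8=19
Collecting distinct sums: A + B = {0, 1, 2, 3, 4, 5, 6, 8, 9, 10, 12, 13, 15, 19}
|A + B| = 14

A + B = {0, 1, 2, 3, 4, 5, 6, 8, 9, 10, 12, 13, 15, 19}


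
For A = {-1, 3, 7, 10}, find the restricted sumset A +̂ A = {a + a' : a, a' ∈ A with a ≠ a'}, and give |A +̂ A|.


Restricted sumset: A +̂ A = {a + a' : a ∈ A, a' ∈ A, a ≠ a'}.
Equivalently, take A + A and drop any sum 2a that is achievable ONLY as a + a for a ∈ A (i.e. sums representable only with equal summands).
Enumerate pairs (a, a') with a < a' (symmetric, so each unordered pair gives one sum; this covers all a ≠ a'):
  -1 + 3 = 2
  -1 + 7 = 6
  -1 + 10 = 9
  3 + 7 = 10
  3 + 10 = 13
  7 + 10 = 17
Collected distinct sums: {2, 6, 9, 10, 13, 17}
|A +̂ A| = 6
(Reference bound: |A +̂ A| ≥ 2|A| - 3 for |A| ≥ 2, with |A| = 4 giving ≥ 5.)

|A +̂ A| = 6


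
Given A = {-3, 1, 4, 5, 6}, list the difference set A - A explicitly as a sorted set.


A - A = {a - a' : a, a' ∈ A}.
Compute a - a' for each ordered pair (a, a'):
a = -3: -3--3=0, -3-1=-4, -3-4=-7, -3-5=-8, -3-6=-9
a = 1: 1--3=4, 1-1=0, 1-4=-3, 1-5=-4, 1-6=-5
a = 4: 4--3=7, 4-1=3, 4-4=0, 4-5=-1, 4-6=-2
a = 5: 5--3=8, 5-1=4, 5-4=1, 5-5=0, 5-6=-1
a = 6: 6--3=9, 6-1=5, 6-4=2, 6-5=1, 6-6=0
Collecting distinct values (and noting 0 appears from a-a):
A - A = {-9, -8, -7, -5, -4, -3, -2, -1, 0, 1, 2, 3, 4, 5, 7, 8, 9}
|A - A| = 17

A - A = {-9, -8, -7, -5, -4, -3, -2, -1, 0, 1, 2, 3, 4, 5, 7, 8, 9}


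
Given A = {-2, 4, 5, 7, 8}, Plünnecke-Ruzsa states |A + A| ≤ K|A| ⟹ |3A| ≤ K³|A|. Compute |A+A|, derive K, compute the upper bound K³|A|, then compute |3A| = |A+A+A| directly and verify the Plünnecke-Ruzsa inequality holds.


|A| = 5.
Step 1: Compute A + A by enumerating all 25 pairs.
A + A = {-4, 2, 3, 5, 6, 8, 9, 10, 11, 12, 13, 14, 15, 16}, so |A + A| = 14.
Step 2: Doubling constant K = |A + A|/|A| = 14/5 = 14/5 ≈ 2.8000.
Step 3: Plünnecke-Ruzsa gives |3A| ≤ K³·|A| = (2.8000)³ · 5 ≈ 109.7600.
Step 4: Compute 3A = A + A + A directly by enumerating all triples (a,b,c) ∈ A³; |3A| = 24.
Step 5: Check 24 ≤ 109.7600? Yes ✓.

K = 14/5, Plünnecke-Ruzsa bound K³|A| ≈ 109.7600, |3A| = 24, inequality holds.


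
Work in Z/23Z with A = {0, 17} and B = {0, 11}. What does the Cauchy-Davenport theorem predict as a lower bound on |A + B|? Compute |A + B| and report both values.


Cauchy-Davenport: |A + B| ≥ min(p, |A| + |B| - 1) for A, B nonempty in Z/pZ.
|A| = 2, |B| = 2, p = 23.
CD lower bound = min(23, 2 + 2 - 1) = min(23, 3) = 3.
Compute A + B mod 23 directly:
a = 0: 0+0=0, 0+11=11
a = 17: 17+0=17, 17+11=5
A + B = {0, 5, 11, 17}, so |A + B| = 4.
Verify: 4 ≥ 3? Yes ✓.

CD lower bound = 3, actual |A + B| = 4.


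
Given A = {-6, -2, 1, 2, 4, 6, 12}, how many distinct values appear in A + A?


A + A = {a + a' : a, a' ∈ A}; |A| = 7.
General bounds: 2|A| - 1 ≤ |A + A| ≤ |A|(|A|+1)/2, i.e. 13 ≤ |A + A| ≤ 28.
Lower bound 2|A|-1 is attained iff A is an arithmetic progression.
Enumerate sums a + a' for a ≤ a' (symmetric, so this suffices):
a = -6: -6+-6=-12, -6+-2=-8, -6+1=-5, -6+2=-4, -6+4=-2, -6+6=0, -6+12=6
a = -2: -2+-2=-4, -2+1=-1, -2+2=0, -2+4=2, -2+6=4, -2+12=10
a = 1: 1+1=2, 1+2=3, 1+4=5, 1+6=7, 1+12=13
a = 2: 2+2=4, 2+4=6, 2+6=8, 2+12=14
a = 4: 4+4=8, 4+6=10, 4+12=16
a = 6: 6+6=12, 6+12=18
a = 12: 12+12=24
Distinct sums: {-12, -8, -5, -4, -2, -1, 0, 2, 3, 4, 5, 6, 7, 8, 10, 12, 13, 14, 16, 18, 24}
|A + A| = 21

|A + A| = 21


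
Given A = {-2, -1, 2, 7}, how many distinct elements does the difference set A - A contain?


A - A = {a - a' : a, a' ∈ A}; |A| = 4.
Bounds: 2|A|-1 ≤ |A - A| ≤ |A|² - |A| + 1, i.e. 7 ≤ |A - A| ≤ 13.
Note: 0 ∈ A - A always (from a - a). The set is symmetric: if d ∈ A - A then -d ∈ A - A.
Enumerate nonzero differences d = a - a' with a > a' (then include -d):
Positive differences: {1, 3, 4, 5, 8, 9}
Full difference set: {0} ∪ (positive diffs) ∪ (negative diffs).
|A - A| = 1 + 2·6 = 13 (matches direct enumeration: 13).

|A - A| = 13


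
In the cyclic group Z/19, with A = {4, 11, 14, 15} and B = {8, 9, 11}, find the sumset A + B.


Work in Z/19Z: reduce every sum a + b modulo 19.
Enumerate all 12 pairs:
a = 4: 4+8=12, 4+9=13, 4+11=15
a = 11: 11+8=0, 11+9=1, 11+11=3
a = 14: 14+8=3, 14+9=4, 14+11=6
a = 15: 15+8=4, 15+9=5, 15+11=7
Distinct residues collected: {0, 1, 3, 4, 5, 6, 7, 12, 13, 15}
|A + B| = 10 (out of 19 total residues).

A + B = {0, 1, 3, 4, 5, 6, 7, 12, 13, 15}


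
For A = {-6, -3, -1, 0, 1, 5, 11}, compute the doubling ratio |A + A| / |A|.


|A| = 7.
Compute A + A by enumerating all 49 pairs.
A + A = {-12, -9, -7, -6, -5, -4, -3, -2, -1, 0, 1, 2, 4, 5, 6, 8, 10, 11, 12, 16, 22}, so |A + A| = 21.
K = |A + A| / |A| = 21/7 = 3/1 ≈ 3.0000.
Reference: AP of size 7 gives K = 13/7 ≈ 1.8571; a fully generic set of size 7 gives K ≈ 4.0000.

|A| = 7, |A + A| = 21, K = 21/7 = 3/1.


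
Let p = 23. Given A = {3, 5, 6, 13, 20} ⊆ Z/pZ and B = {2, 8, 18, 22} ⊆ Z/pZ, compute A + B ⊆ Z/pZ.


Work in Z/23Z: reduce every sum a + b modulo 23.
Enumerate all 20 pairs:
a = 3: 3+2=5, 3+8=11, 3+18=21, 3+22=2
a = 5: 5+2=7, 5+8=13, 5+18=0, 5+22=4
a = 6: 6+2=8, 6+8=14, 6+18=1, 6+22=5
a = 13: 13+2=15, 13+8=21, 13+18=8, 13+22=12
a = 20: 20+2=22, 20+8=5, 20+18=15, 20+22=19
Distinct residues collected: {0, 1, 2, 4, 5, 7, 8, 11, 12, 13, 14, 15, 19, 21, 22}
|A + B| = 15 (out of 23 total residues).

A + B = {0, 1, 2, 4, 5, 7, 8, 11, 12, 13, 14, 15, 19, 21, 22}


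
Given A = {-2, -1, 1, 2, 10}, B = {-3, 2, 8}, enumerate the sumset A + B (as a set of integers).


A + B = {a + b : a ∈ A, b ∈ B}.
Enumerate all |A|·|B| = 5·3 = 15 pairs (a, b) and collect distinct sums.
a = -2: -2+-3=-5, -2+2=0, -2+8=6
a = -1: -1+-3=-4, -1+2=1, -1+8=7
a = 1: 1+-3=-2, 1+2=3, 1+8=9
a = 2: 2+-3=-1, 2+2=4, 2+8=10
a = 10: 10+-3=7, 10+2=12, 10+8=18
Collecting distinct sums: A + B = {-5, -4, -2, -1, 0, 1, 3, 4, 6, 7, 9, 10, 12, 18}
|A + B| = 14

A + B = {-5, -4, -2, -1, 0, 1, 3, 4, 6, 7, 9, 10, 12, 18}


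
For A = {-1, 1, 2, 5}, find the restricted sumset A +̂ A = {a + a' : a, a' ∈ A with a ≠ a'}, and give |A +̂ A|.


Restricted sumset: A +̂ A = {a + a' : a ∈ A, a' ∈ A, a ≠ a'}.
Equivalently, take A + A and drop any sum 2a that is achievable ONLY as a + a for a ∈ A (i.e. sums representable only with equal summands).
Enumerate pairs (a, a') with a < a' (symmetric, so each unordered pair gives one sum; this covers all a ≠ a'):
  -1 + 1 = 0
  -1 + 2 = 1
  -1 + 5 = 4
  1 + 2 = 3
  1 + 5 = 6
  2 + 5 = 7
Collected distinct sums: {0, 1, 3, 4, 6, 7}
|A +̂ A| = 6
(Reference bound: |A +̂ A| ≥ 2|A| - 3 for |A| ≥ 2, with |A| = 4 giving ≥ 5.)

|A +̂ A| = 6


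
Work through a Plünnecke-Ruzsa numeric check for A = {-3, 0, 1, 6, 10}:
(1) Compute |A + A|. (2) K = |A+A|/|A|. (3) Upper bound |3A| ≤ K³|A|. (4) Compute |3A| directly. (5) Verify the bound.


|A| = 5.
Step 1: Compute A + A by enumerating all 25 pairs.
A + A = {-6, -3, -2, 0, 1, 2, 3, 6, 7, 10, 11, 12, 16, 20}, so |A + A| = 14.
Step 2: Doubling constant K = |A + A|/|A| = 14/5 = 14/5 ≈ 2.8000.
Step 3: Plünnecke-Ruzsa gives |3A| ≤ K³·|A| = (2.8000)³ · 5 ≈ 109.7600.
Step 4: Compute 3A = A + A + A directly by enumerating all triples (a,b,c) ∈ A³; |3A| = 27.
Step 5: Check 27 ≤ 109.7600? Yes ✓.

K = 14/5, Plünnecke-Ruzsa bound K³|A| ≈ 109.7600, |3A| = 27, inequality holds.


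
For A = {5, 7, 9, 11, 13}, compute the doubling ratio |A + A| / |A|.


|A| = 5.
Compute A + A by enumerating all 25 pairs.
A + A = {10, 12, 14, 16, 18, 20, 22, 24, 26}, so |A + A| = 9.
K = |A + A| / |A| = 9/5 (already in lowest terms) ≈ 1.8000.
Reference: AP of size 5 gives K = 9/5 ≈ 1.8000; a fully generic set of size 5 gives K ≈ 3.0000.

|A| = 5, |A + A| = 9, K = 9/5.


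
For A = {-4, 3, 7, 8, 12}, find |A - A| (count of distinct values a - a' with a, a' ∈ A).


A - A = {a - a' : a, a' ∈ A}; |A| = 5.
Bounds: 2|A|-1 ≤ |A - A| ≤ |A|² - |A| + 1, i.e. 9 ≤ |A - A| ≤ 21.
Note: 0 ∈ A - A always (from a - a). The set is symmetric: if d ∈ A - A then -d ∈ A - A.
Enumerate nonzero differences d = a - a' with a > a' (then include -d):
Positive differences: {1, 4, 5, 7, 9, 11, 12, 16}
Full difference set: {0} ∪ (positive diffs) ∪ (negative diffs).
|A - A| = 1 + 2·8 = 17 (matches direct enumeration: 17).

|A - A| = 17


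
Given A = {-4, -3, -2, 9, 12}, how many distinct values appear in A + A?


A + A = {a + a' : a, a' ∈ A}; |A| = 5.
General bounds: 2|A| - 1 ≤ |A + A| ≤ |A|(|A|+1)/2, i.e. 9 ≤ |A + A| ≤ 15.
Lower bound 2|A|-1 is attained iff A is an arithmetic progression.
Enumerate sums a + a' for a ≤ a' (symmetric, so this suffices):
a = -4: -4+-4=-8, -4+-3=-7, -4+-2=-6, -4+9=5, -4+12=8
a = -3: -3+-3=-6, -3+-2=-5, -3+9=6, -3+12=9
a = -2: -2+-2=-4, -2+9=7, -2+12=10
a = 9: 9+9=18, 9+12=21
a = 12: 12+12=24
Distinct sums: {-8, -7, -6, -5, -4, 5, 6, 7, 8, 9, 10, 18, 21, 24}
|A + A| = 14

|A + A| = 14


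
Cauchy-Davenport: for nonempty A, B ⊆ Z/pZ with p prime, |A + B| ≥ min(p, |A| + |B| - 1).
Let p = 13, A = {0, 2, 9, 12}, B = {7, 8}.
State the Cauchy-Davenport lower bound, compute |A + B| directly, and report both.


Cauchy-Davenport: |A + B| ≥ min(p, |A| + |B| - 1) for A, B nonempty in Z/pZ.
|A| = 4, |B| = 2, p = 13.
CD lower bound = min(13, 4 + 2 - 1) = min(13, 5) = 5.
Compute A + B mod 13 directly:
a = 0: 0+7=7, 0+8=8
a = 2: 2+7=9, 2+8=10
a = 9: 9+7=3, 9+8=4
a = 12: 12+7=6, 12+8=7
A + B = {3, 4, 6, 7, 8, 9, 10}, so |A + B| = 7.
Verify: 7 ≥ 5? Yes ✓.

CD lower bound = 5, actual |A + B| = 7.


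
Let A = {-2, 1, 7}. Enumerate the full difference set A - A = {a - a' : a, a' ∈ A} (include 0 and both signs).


A - A = {a - a' : a, a' ∈ A}.
Compute a - a' for each ordered pair (a, a'):
a = -2: -2--2=0, -2-1=-3, -2-7=-9
a = 1: 1--2=3, 1-1=0, 1-7=-6
a = 7: 7--2=9, 7-1=6, 7-7=0
Collecting distinct values (and noting 0 appears from a-a):
A - A = {-9, -6, -3, 0, 3, 6, 9}
|A - A| = 7

A - A = {-9, -6, -3, 0, 3, 6, 9}


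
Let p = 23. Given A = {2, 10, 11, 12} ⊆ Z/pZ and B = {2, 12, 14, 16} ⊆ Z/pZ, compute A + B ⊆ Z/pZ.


Work in Z/23Z: reduce every sum a + b modulo 23.
Enumerate all 16 pairs:
a = 2: 2+2=4, 2+12=14, 2+14=16, 2+16=18
a = 10: 10+2=12, 10+12=22, 10+14=1, 10+16=3
a = 11: 11+2=13, 11+12=0, 11+14=2, 11+16=4
a = 12: 12+2=14, 12+12=1, 12+14=3, 12+16=5
Distinct residues collected: {0, 1, 2, 3, 4, 5, 12, 13, 14, 16, 18, 22}
|A + B| = 12 (out of 23 total residues).

A + B = {0, 1, 2, 3, 4, 5, 12, 13, 14, 16, 18, 22}


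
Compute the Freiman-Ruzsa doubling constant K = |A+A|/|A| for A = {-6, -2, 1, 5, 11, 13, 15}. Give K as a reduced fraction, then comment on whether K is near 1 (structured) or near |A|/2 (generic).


|A| = 7.
Compute A + A by enumerating all 49 pairs.
A + A = {-12, -8, -5, -4, -1, 2, 3, 5, 6, 7, 9, 10, 11, 12, 13, 14, 16, 18, 20, 22, 24, 26, 28, 30}, so |A + A| = 24.
K = |A + A| / |A| = 24/7 (already in lowest terms) ≈ 3.4286.
Reference: AP of size 7 gives K = 13/7 ≈ 1.8571; a fully generic set of size 7 gives K ≈ 4.0000.

|A| = 7, |A + A| = 24, K = 24/7.


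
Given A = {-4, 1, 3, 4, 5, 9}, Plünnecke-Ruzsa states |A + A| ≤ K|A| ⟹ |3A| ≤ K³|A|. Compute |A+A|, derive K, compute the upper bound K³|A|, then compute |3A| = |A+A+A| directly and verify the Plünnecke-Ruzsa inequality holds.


|A| = 6.
Step 1: Compute A + A by enumerating all 36 pairs.
A + A = {-8, -3, -1, 0, 1, 2, 4, 5, 6, 7, 8, 9, 10, 12, 13, 14, 18}, so |A + A| = 17.
Step 2: Doubling constant K = |A + A|/|A| = 17/6 = 17/6 ≈ 2.8333.
Step 3: Plünnecke-Ruzsa gives |3A| ≤ K³·|A| = (2.8333)³ · 6 ≈ 136.4722.
Step 4: Compute 3A = A + A + A directly by enumerating all triples (a,b,c) ∈ A³; |3A| = 30.
Step 5: Check 30 ≤ 136.4722? Yes ✓.

K = 17/6, Plünnecke-Ruzsa bound K³|A| ≈ 136.4722, |3A| = 30, inequality holds.


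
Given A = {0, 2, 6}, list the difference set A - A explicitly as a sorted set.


A - A = {a - a' : a, a' ∈ A}.
Compute a - a' for each ordered pair (a, a'):
a = 0: 0-0=0, 0-2=-2, 0-6=-6
a = 2: 2-0=2, 2-2=0, 2-6=-4
a = 6: 6-0=6, 6-2=4, 6-6=0
Collecting distinct values (and noting 0 appears from a-a):
A - A = {-6, -4, -2, 0, 2, 4, 6}
|A - A| = 7

A - A = {-6, -4, -2, 0, 2, 4, 6}


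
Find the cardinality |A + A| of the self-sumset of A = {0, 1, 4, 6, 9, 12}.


A + A = {a + a' : a, a' ∈ A}; |A| = 6.
General bounds: 2|A| - 1 ≤ |A + A| ≤ |A|(|A|+1)/2, i.e. 11 ≤ |A + A| ≤ 21.
Lower bound 2|A|-1 is attained iff A is an arithmetic progression.
Enumerate sums a + a' for a ≤ a' (symmetric, so this suffices):
a = 0: 0+0=0, 0+1=1, 0+4=4, 0+6=6, 0+9=9, 0+12=12
a = 1: 1+1=2, 1+4=5, 1+6=7, 1+9=10, 1+12=13
a = 4: 4+4=8, 4+6=10, 4+9=13, 4+12=16
a = 6: 6+6=12, 6+9=15, 6+12=18
a = 9: 9+9=18, 9+12=21
a = 12: 12+12=24
Distinct sums: {0, 1, 2, 4, 5, 6, 7, 8, 9, 10, 12, 13, 15, 16, 18, 21, 24}
|A + A| = 17

|A + A| = 17


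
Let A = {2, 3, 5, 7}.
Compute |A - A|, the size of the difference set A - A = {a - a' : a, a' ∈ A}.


A - A = {a - a' : a, a' ∈ A}; |A| = 4.
Bounds: 2|A|-1 ≤ |A - A| ≤ |A|² - |A| + 1, i.e. 7 ≤ |A - A| ≤ 13.
Note: 0 ∈ A - A always (from a - a). The set is symmetric: if d ∈ A - A then -d ∈ A - A.
Enumerate nonzero differences d = a - a' with a > a' (then include -d):
Positive differences: {1, 2, 3, 4, 5}
Full difference set: {0} ∪ (positive diffs) ∪ (negative diffs).
|A - A| = 1 + 2·5 = 11 (matches direct enumeration: 11).

|A - A| = 11


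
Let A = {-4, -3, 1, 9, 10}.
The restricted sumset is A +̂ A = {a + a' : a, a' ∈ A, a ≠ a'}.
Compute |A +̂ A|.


Restricted sumset: A +̂ A = {a + a' : a ∈ A, a' ∈ A, a ≠ a'}.
Equivalently, take A + A and drop any sum 2a that is achievable ONLY as a + a for a ∈ A (i.e. sums representable only with equal summands).
Enumerate pairs (a, a') with a < a' (symmetric, so each unordered pair gives one sum; this covers all a ≠ a'):
  -4 + -3 = -7
  -4 + 1 = -3
  -4 + 9 = 5
  -4 + 10 = 6
  -3 + 1 = -2
  -3 + 9 = 6
  -3 + 10 = 7
  1 + 9 = 10
  1 + 10 = 11
  9 + 10 = 19
Collected distinct sums: {-7, -3, -2, 5, 6, 7, 10, 11, 19}
|A +̂ A| = 9
(Reference bound: |A +̂ A| ≥ 2|A| - 3 for |A| ≥ 2, with |A| = 5 giving ≥ 7.)

|A +̂ A| = 9


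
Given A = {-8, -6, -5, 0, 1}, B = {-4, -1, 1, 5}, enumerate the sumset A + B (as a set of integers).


A + B = {a + b : a ∈ A, b ∈ B}.
Enumerate all |A|·|B| = 5·4 = 20 pairs (a, b) and collect distinct sums.
a = -8: -8+-4=-12, -8+-1=-9, -8+1=-7, -8+5=-3
a = -6: -6+-4=-10, -6+-1=-7, -6+1=-5, -6+5=-1
a = -5: -5+-4=-9, -5+-1=-6, -5+1=-4, -5+5=0
a = 0: 0+-4=-4, 0+-1=-1, 0+1=1, 0+5=5
a = 1: 1+-4=-3, 1+-1=0, 1+1=2, 1+5=6
Collecting distinct sums: A + B = {-12, -10, -9, -7, -6, -5, -4, -3, -1, 0, 1, 2, 5, 6}
|A + B| = 14

A + B = {-12, -10, -9, -7, -6, -5, -4, -3, -1, 0, 1, 2, 5, 6}


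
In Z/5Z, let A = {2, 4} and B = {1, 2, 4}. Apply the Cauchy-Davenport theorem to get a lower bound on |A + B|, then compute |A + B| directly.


Cauchy-Davenport: |A + B| ≥ min(p, |A| + |B| - 1) for A, B nonempty in Z/pZ.
|A| = 2, |B| = 3, p = 5.
CD lower bound = min(5, 2 + 3 - 1) = min(5, 4) = 4.
Compute A + B mod 5 directly:
a = 2: 2+1=3, 2+2=4, 2+4=1
a = 4: 4+1=0, 4+2=1, 4+4=3
A + B = {0, 1, 3, 4}, so |A + B| = 4.
Verify: 4 ≥ 4? Yes ✓.

CD lower bound = 4, actual |A + B| = 4.


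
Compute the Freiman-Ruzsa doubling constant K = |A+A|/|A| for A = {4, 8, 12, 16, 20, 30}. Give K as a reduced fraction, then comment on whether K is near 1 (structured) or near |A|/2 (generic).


|A| = 6.
Compute A + A by enumerating all 36 pairs.
A + A = {8, 12, 16, 20, 24, 28, 32, 34, 36, 38, 40, 42, 46, 50, 60}, so |A + A| = 15.
K = |A + A| / |A| = 15/6 = 5/2 ≈ 2.5000.
Reference: AP of size 6 gives K = 11/6 ≈ 1.8333; a fully generic set of size 6 gives K ≈ 3.5000.

|A| = 6, |A + A| = 15, K = 15/6 = 5/2.


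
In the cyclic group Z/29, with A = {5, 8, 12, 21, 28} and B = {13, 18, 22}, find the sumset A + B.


Work in Z/29Z: reduce every sum a + b modulo 29.
Enumerate all 15 pairs:
a = 5: 5+13=18, 5+18=23, 5+22=27
a = 8: 8+13=21, 8+18=26, 8+22=1
a = 12: 12+13=25, 12+18=1, 12+22=5
a = 21: 21+13=5, 21+18=10, 21+22=14
a = 28: 28+13=12, 28+18=17, 28+22=21
Distinct residues collected: {1, 5, 10, 12, 14, 17, 18, 21, 23, 25, 26, 27}
|A + B| = 12 (out of 29 total residues).

A + B = {1, 5, 10, 12, 14, 17, 18, 21, 23, 25, 26, 27}


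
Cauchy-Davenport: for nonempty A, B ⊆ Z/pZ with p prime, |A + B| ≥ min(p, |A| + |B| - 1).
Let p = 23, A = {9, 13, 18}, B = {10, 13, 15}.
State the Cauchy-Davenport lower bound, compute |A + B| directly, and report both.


Cauchy-Davenport: |A + B| ≥ min(p, |A| + |B| - 1) for A, B nonempty in Z/pZ.
|A| = 3, |B| = 3, p = 23.
CD lower bound = min(23, 3 + 3 - 1) = min(23, 5) = 5.
Compute A + B mod 23 directly:
a = 9: 9+10=19, 9+13=22, 9+15=1
a = 13: 13+10=0, 13+13=3, 13+15=5
a = 18: 18+10=5, 18+13=8, 18+15=10
A + B = {0, 1, 3, 5, 8, 10, 19, 22}, so |A + B| = 8.
Verify: 8 ≥ 5? Yes ✓.

CD lower bound = 5, actual |A + B| = 8.


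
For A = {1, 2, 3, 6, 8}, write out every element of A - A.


A - A = {a - a' : a, a' ∈ A}.
Compute a - a' for each ordered pair (a, a'):
a = 1: 1-1=0, 1-2=-1, 1-3=-2, 1-6=-5, 1-8=-7
a = 2: 2-1=1, 2-2=0, 2-3=-1, 2-6=-4, 2-8=-6
a = 3: 3-1=2, 3-2=1, 3-3=0, 3-6=-3, 3-8=-5
a = 6: 6-1=5, 6-2=4, 6-3=3, 6-6=0, 6-8=-2
a = 8: 8-1=7, 8-2=6, 8-3=5, 8-6=2, 8-8=0
Collecting distinct values (and noting 0 appears from a-a):
A - A = {-7, -6, -5, -4, -3, -2, -1, 0, 1, 2, 3, 4, 5, 6, 7}
|A - A| = 15

A - A = {-7, -6, -5, -4, -3, -2, -1, 0, 1, 2, 3, 4, 5, 6, 7}


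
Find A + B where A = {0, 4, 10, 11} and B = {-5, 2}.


A + B = {a + b : a ∈ A, b ∈ B}.
Enumerate all |A|·|B| = 4·2 = 8 pairs (a, b) and collect distinct sums.
a = 0: 0+-5=-5, 0+2=2
a = 4: 4+-5=-1, 4+2=6
a = 10: 10+-5=5, 10+2=12
a = 11: 11+-5=6, 11+2=13
Collecting distinct sums: A + B = {-5, -1, 2, 5, 6, 12, 13}
|A + B| = 7

A + B = {-5, -1, 2, 5, 6, 12, 13}


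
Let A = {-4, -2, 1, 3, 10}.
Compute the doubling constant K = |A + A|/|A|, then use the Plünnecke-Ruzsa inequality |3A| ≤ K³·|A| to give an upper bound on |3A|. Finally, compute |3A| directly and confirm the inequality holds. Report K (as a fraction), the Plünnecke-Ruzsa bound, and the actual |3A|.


|A| = 5.
Step 1: Compute A + A by enumerating all 25 pairs.
A + A = {-8, -6, -4, -3, -1, 1, 2, 4, 6, 8, 11, 13, 20}, so |A + A| = 13.
Step 2: Doubling constant K = |A + A|/|A| = 13/5 = 13/5 ≈ 2.6000.
Step 3: Plünnecke-Ruzsa gives |3A| ≤ K³·|A| = (2.6000)³ · 5 ≈ 87.8800.
Step 4: Compute 3A = A + A + A directly by enumerating all triples (a,b,c) ∈ A³; |3A| = 25.
Step 5: Check 25 ≤ 87.8800? Yes ✓.

K = 13/5, Plünnecke-Ruzsa bound K³|A| ≈ 87.8800, |3A| = 25, inequality holds.


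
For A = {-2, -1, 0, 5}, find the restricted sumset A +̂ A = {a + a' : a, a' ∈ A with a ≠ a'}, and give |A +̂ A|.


Restricted sumset: A +̂ A = {a + a' : a ∈ A, a' ∈ A, a ≠ a'}.
Equivalently, take A + A and drop any sum 2a that is achievable ONLY as a + a for a ∈ A (i.e. sums representable only with equal summands).
Enumerate pairs (a, a') with a < a' (symmetric, so each unordered pair gives one sum; this covers all a ≠ a'):
  -2 + -1 = -3
  -2 + 0 = -2
  -2 + 5 = 3
  -1 + 0 = -1
  -1 + 5 = 4
  0 + 5 = 5
Collected distinct sums: {-3, -2, -1, 3, 4, 5}
|A +̂ A| = 6
(Reference bound: |A +̂ A| ≥ 2|A| - 3 for |A| ≥ 2, with |A| = 4 giving ≥ 5.)

|A +̂ A| = 6


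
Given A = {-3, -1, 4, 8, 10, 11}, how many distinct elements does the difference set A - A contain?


A - A = {a - a' : a, a' ∈ A}; |A| = 6.
Bounds: 2|A|-1 ≤ |A - A| ≤ |A|² - |A| + 1, i.e. 11 ≤ |A - A| ≤ 31.
Note: 0 ∈ A - A always (from a - a). The set is symmetric: if d ∈ A - A then -d ∈ A - A.
Enumerate nonzero differences d = a - a' with a > a' (then include -d):
Positive differences: {1, 2, 3, 4, 5, 6, 7, 9, 11, 12, 13, 14}
Full difference set: {0} ∪ (positive diffs) ∪ (negative diffs).
|A - A| = 1 + 2·12 = 25 (matches direct enumeration: 25).

|A - A| = 25


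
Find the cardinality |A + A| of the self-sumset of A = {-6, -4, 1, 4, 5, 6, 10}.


A + A = {a + a' : a, a' ∈ A}; |A| = 7.
General bounds: 2|A| - 1 ≤ |A + A| ≤ |A|(|A|+1)/2, i.e. 13 ≤ |A + A| ≤ 28.
Lower bound 2|A|-1 is attained iff A is an arithmetic progression.
Enumerate sums a + a' for a ≤ a' (symmetric, so this suffices):
a = -6: -6+-6=-12, -6+-4=-10, -6+1=-5, -6+4=-2, -6+5=-1, -6+6=0, -6+10=4
a = -4: -4+-4=-8, -4+1=-3, -4+4=0, -4+5=1, -4+6=2, -4+10=6
a = 1: 1+1=2, 1+4=5, 1+5=6, 1+6=7, 1+10=11
a = 4: 4+4=8, 4+5=9, 4+6=10, 4+10=14
a = 5: 5+5=10, 5+6=11, 5+10=15
a = 6: 6+6=12, 6+10=16
a = 10: 10+10=20
Distinct sums: {-12, -10, -8, -5, -3, -2, -1, 0, 1, 2, 4, 5, 6, 7, 8, 9, 10, 11, 12, 14, 15, 16, 20}
|A + A| = 23

|A + A| = 23


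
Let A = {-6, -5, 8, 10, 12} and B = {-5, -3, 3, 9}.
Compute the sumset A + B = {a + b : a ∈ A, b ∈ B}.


A + B = {a + b : a ∈ A, b ∈ B}.
Enumerate all |A|·|B| = 5·4 = 20 pairs (a, b) and collect distinct sums.
a = -6: -6+-5=-11, -6+-3=-9, -6+3=-3, -6+9=3
a = -5: -5+-5=-10, -5+-3=-8, -5+3=-2, -5+9=4
a = 8: 8+-5=3, 8+-3=5, 8+3=11, 8+9=17
a = 10: 10+-5=5, 10+-3=7, 10+3=13, 10+9=19
a = 12: 12+-5=7, 12+-3=9, 12+3=15, 12+9=21
Collecting distinct sums: A + B = {-11, -10, -9, -8, -3, -2, 3, 4, 5, 7, 9, 11, 13, 15, 17, 19, 21}
|A + B| = 17

A + B = {-11, -10, -9, -8, -3, -2, 3, 4, 5, 7, 9, 11, 13, 15, 17, 19, 21}


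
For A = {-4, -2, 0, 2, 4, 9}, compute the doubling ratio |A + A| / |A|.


|A| = 6.
Compute A + A by enumerating all 36 pairs.
A + A = {-8, -6, -4, -2, 0, 2, 4, 5, 6, 7, 8, 9, 11, 13, 18}, so |A + A| = 15.
K = |A + A| / |A| = 15/6 = 5/2 ≈ 2.5000.
Reference: AP of size 6 gives K = 11/6 ≈ 1.8333; a fully generic set of size 6 gives K ≈ 3.5000.

|A| = 6, |A + A| = 15, K = 15/6 = 5/2.


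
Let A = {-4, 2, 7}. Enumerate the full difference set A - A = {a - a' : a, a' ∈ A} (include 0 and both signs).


A - A = {a - a' : a, a' ∈ A}.
Compute a - a' for each ordered pair (a, a'):
a = -4: -4--4=0, -4-2=-6, -4-7=-11
a = 2: 2--4=6, 2-2=0, 2-7=-5
a = 7: 7--4=11, 7-2=5, 7-7=0
Collecting distinct values (and noting 0 appears from a-a):
A - A = {-11, -6, -5, 0, 5, 6, 11}
|A - A| = 7

A - A = {-11, -6, -5, 0, 5, 6, 11}


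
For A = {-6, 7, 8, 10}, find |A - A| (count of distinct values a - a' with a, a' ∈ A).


A - A = {a - a' : a, a' ∈ A}; |A| = 4.
Bounds: 2|A|-1 ≤ |A - A| ≤ |A|² - |A| + 1, i.e. 7 ≤ |A - A| ≤ 13.
Note: 0 ∈ A - A always (from a - a). The set is symmetric: if d ∈ A - A then -d ∈ A - A.
Enumerate nonzero differences d = a - a' with a > a' (then include -d):
Positive differences: {1, 2, 3, 13, 14, 16}
Full difference set: {0} ∪ (positive diffs) ∪ (negative diffs).
|A - A| = 1 + 2·6 = 13 (matches direct enumeration: 13).

|A - A| = 13
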